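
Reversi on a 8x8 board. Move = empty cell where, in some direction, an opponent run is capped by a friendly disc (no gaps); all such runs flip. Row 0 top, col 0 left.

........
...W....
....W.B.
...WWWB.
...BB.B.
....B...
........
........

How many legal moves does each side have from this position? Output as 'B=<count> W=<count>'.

Answer: B=6 W=7

Derivation:
-- B to move --
(0,2): flips 3 -> legal
(0,3): no bracket -> illegal
(0,4): no bracket -> illegal
(1,2): no bracket -> illegal
(1,4): flips 2 -> legal
(1,5): no bracket -> illegal
(2,2): flips 1 -> legal
(2,3): flips 1 -> legal
(2,5): flips 1 -> legal
(3,2): flips 3 -> legal
(4,2): no bracket -> illegal
(4,5): no bracket -> illegal
B mobility = 6
-- W to move --
(1,5): no bracket -> illegal
(1,6): no bracket -> illegal
(1,7): flips 1 -> legal
(2,5): no bracket -> illegal
(2,7): no bracket -> illegal
(3,2): no bracket -> illegal
(3,7): flips 1 -> legal
(4,2): no bracket -> illegal
(4,5): no bracket -> illegal
(4,7): no bracket -> illegal
(5,2): flips 1 -> legal
(5,3): flips 2 -> legal
(5,5): flips 1 -> legal
(5,6): no bracket -> illegal
(5,7): flips 1 -> legal
(6,3): no bracket -> illegal
(6,4): flips 2 -> legal
(6,5): no bracket -> illegal
W mobility = 7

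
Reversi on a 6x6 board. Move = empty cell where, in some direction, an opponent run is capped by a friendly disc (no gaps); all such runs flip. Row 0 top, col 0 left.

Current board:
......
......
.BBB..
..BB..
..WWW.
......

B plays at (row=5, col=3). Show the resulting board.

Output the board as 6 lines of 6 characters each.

Answer: ......
......
.BBB..
..BB..
..WBW.
...B..

Derivation:
Place B at (5,3); scan 8 dirs for brackets.
Dir NW: opp run (4,2), next='.' -> no flip
Dir N: opp run (4,3) capped by B -> flip
Dir NE: opp run (4,4), next='.' -> no flip
Dir W: first cell '.' (not opp) -> no flip
Dir E: first cell '.' (not opp) -> no flip
Dir SW: edge -> no flip
Dir S: edge -> no flip
Dir SE: edge -> no flip
All flips: (4,3)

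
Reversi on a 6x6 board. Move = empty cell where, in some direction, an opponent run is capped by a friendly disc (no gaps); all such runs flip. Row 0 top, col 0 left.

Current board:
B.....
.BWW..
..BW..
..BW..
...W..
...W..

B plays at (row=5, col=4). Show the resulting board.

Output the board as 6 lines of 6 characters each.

Answer: B.....
.BWW..
..BW..
..BW..
...B..
...WB.

Derivation:
Place B at (5,4); scan 8 dirs for brackets.
Dir NW: opp run (4,3) capped by B -> flip
Dir N: first cell '.' (not opp) -> no flip
Dir NE: first cell '.' (not opp) -> no flip
Dir W: opp run (5,3), next='.' -> no flip
Dir E: first cell '.' (not opp) -> no flip
Dir SW: edge -> no flip
Dir S: edge -> no flip
Dir SE: edge -> no flip
All flips: (4,3)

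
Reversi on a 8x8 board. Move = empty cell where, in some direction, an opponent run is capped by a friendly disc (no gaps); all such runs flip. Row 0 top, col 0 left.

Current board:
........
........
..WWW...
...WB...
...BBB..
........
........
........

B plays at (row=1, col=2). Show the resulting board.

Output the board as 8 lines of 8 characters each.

Answer: ........
..B.....
..WBW...
...WB...
...BBB..
........
........
........

Derivation:
Place B at (1,2); scan 8 dirs for brackets.
Dir NW: first cell '.' (not opp) -> no flip
Dir N: first cell '.' (not opp) -> no flip
Dir NE: first cell '.' (not opp) -> no flip
Dir W: first cell '.' (not opp) -> no flip
Dir E: first cell '.' (not opp) -> no flip
Dir SW: first cell '.' (not opp) -> no flip
Dir S: opp run (2,2), next='.' -> no flip
Dir SE: opp run (2,3) capped by B -> flip
All flips: (2,3)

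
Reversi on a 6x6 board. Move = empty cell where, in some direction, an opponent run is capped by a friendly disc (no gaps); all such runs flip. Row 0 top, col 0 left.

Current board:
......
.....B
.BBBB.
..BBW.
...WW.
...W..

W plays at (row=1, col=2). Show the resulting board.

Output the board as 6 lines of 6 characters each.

Place W at (1,2); scan 8 dirs for brackets.
Dir NW: first cell '.' (not opp) -> no flip
Dir N: first cell '.' (not opp) -> no flip
Dir NE: first cell '.' (not opp) -> no flip
Dir W: first cell '.' (not opp) -> no flip
Dir E: first cell '.' (not opp) -> no flip
Dir SW: opp run (2,1), next='.' -> no flip
Dir S: opp run (2,2) (3,2), next='.' -> no flip
Dir SE: opp run (2,3) capped by W -> flip
All flips: (2,3)

Answer: ......
..W..B
.BBWB.
..BBW.
...WW.
...W..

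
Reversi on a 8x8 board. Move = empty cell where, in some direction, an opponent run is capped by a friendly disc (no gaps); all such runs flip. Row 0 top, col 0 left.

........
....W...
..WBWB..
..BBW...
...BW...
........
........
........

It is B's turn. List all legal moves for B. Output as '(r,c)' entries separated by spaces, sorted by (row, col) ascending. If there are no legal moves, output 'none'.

Answer: (0,3) (0,5) (1,1) (1,2) (1,5) (2,1) (3,5) (4,5) (5,5)

Derivation:
(0,3): flips 1 -> legal
(0,4): no bracket -> illegal
(0,5): flips 1 -> legal
(1,1): flips 1 -> legal
(1,2): flips 1 -> legal
(1,3): no bracket -> illegal
(1,5): flips 1 -> legal
(2,1): flips 1 -> legal
(3,1): no bracket -> illegal
(3,5): flips 1 -> legal
(4,5): flips 2 -> legal
(5,3): no bracket -> illegal
(5,4): no bracket -> illegal
(5,5): flips 1 -> legal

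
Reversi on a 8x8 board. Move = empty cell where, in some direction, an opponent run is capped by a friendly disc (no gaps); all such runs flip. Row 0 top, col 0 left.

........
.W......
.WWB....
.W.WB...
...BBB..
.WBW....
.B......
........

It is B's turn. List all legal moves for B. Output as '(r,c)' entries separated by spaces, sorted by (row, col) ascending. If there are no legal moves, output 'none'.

(0,0): flips 3 -> legal
(0,1): no bracket -> illegal
(0,2): no bracket -> illegal
(1,0): no bracket -> illegal
(1,2): no bracket -> illegal
(1,3): no bracket -> illegal
(2,0): flips 2 -> legal
(2,4): no bracket -> illegal
(3,0): no bracket -> illegal
(3,2): flips 1 -> legal
(4,0): no bracket -> illegal
(4,1): flips 1 -> legal
(4,2): no bracket -> illegal
(5,0): flips 1 -> legal
(5,4): flips 1 -> legal
(6,0): no bracket -> illegal
(6,2): flips 1 -> legal
(6,3): flips 1 -> legal
(6,4): no bracket -> illegal

Answer: (0,0) (2,0) (3,2) (4,1) (5,0) (5,4) (6,2) (6,3)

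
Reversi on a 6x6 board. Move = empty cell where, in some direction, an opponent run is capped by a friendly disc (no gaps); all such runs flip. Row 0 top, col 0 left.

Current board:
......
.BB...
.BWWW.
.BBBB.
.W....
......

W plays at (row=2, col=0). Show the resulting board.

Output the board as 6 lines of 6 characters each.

Answer: ......
.BB...
WWWWW.
.BBBB.
.W....
......

Derivation:
Place W at (2,0); scan 8 dirs for brackets.
Dir NW: edge -> no flip
Dir N: first cell '.' (not opp) -> no flip
Dir NE: opp run (1,1), next='.' -> no flip
Dir W: edge -> no flip
Dir E: opp run (2,1) capped by W -> flip
Dir SW: edge -> no flip
Dir S: first cell '.' (not opp) -> no flip
Dir SE: opp run (3,1), next='.' -> no flip
All flips: (2,1)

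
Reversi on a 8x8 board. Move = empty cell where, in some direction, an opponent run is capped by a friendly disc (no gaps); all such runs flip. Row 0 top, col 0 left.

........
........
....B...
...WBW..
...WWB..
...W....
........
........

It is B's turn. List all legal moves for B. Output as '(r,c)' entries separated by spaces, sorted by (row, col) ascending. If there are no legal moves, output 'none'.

Answer: (2,5) (3,2) (3,6) (4,2) (4,6) (5,2) (5,4)

Derivation:
(2,2): no bracket -> illegal
(2,3): no bracket -> illegal
(2,5): flips 1 -> legal
(2,6): no bracket -> illegal
(3,2): flips 1 -> legal
(3,6): flips 1 -> legal
(4,2): flips 3 -> legal
(4,6): flips 1 -> legal
(5,2): flips 1 -> legal
(5,4): flips 1 -> legal
(5,5): no bracket -> illegal
(6,2): no bracket -> illegal
(6,3): no bracket -> illegal
(6,4): no bracket -> illegal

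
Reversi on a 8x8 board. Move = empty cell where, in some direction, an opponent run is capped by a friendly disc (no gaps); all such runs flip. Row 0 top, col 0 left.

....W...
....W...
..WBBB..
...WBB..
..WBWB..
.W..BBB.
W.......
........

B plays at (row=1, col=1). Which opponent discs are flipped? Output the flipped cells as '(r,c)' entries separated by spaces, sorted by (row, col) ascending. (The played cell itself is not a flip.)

Dir NW: first cell '.' (not opp) -> no flip
Dir N: first cell '.' (not opp) -> no flip
Dir NE: first cell '.' (not opp) -> no flip
Dir W: first cell '.' (not opp) -> no flip
Dir E: first cell '.' (not opp) -> no flip
Dir SW: first cell '.' (not opp) -> no flip
Dir S: first cell '.' (not opp) -> no flip
Dir SE: opp run (2,2) (3,3) (4,4) capped by B -> flip

Answer: (2,2) (3,3) (4,4)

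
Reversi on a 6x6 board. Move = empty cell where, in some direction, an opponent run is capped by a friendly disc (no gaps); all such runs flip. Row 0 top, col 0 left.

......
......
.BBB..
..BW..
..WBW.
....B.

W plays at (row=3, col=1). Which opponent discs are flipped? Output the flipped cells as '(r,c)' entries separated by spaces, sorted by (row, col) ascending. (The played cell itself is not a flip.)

Answer: (3,2)

Derivation:
Dir NW: first cell '.' (not opp) -> no flip
Dir N: opp run (2,1), next='.' -> no flip
Dir NE: opp run (2,2), next='.' -> no flip
Dir W: first cell '.' (not opp) -> no flip
Dir E: opp run (3,2) capped by W -> flip
Dir SW: first cell '.' (not opp) -> no flip
Dir S: first cell '.' (not opp) -> no flip
Dir SE: first cell 'W' (not opp) -> no flip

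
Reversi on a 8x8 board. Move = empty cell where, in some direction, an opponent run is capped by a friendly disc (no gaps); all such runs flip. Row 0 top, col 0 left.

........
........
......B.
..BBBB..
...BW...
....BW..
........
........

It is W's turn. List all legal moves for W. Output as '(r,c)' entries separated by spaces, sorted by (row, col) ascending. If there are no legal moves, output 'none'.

(1,5): no bracket -> illegal
(1,6): no bracket -> illegal
(1,7): flips 2 -> legal
(2,1): no bracket -> illegal
(2,2): flips 1 -> legal
(2,3): no bracket -> illegal
(2,4): flips 1 -> legal
(2,5): no bracket -> illegal
(2,7): no bracket -> illegal
(3,1): no bracket -> illegal
(3,6): no bracket -> illegal
(3,7): no bracket -> illegal
(4,1): no bracket -> illegal
(4,2): flips 1 -> legal
(4,5): no bracket -> illegal
(4,6): no bracket -> illegal
(5,2): no bracket -> illegal
(5,3): flips 1 -> legal
(6,3): no bracket -> illegal
(6,4): flips 1 -> legal
(6,5): no bracket -> illegal

Answer: (1,7) (2,2) (2,4) (4,2) (5,3) (6,4)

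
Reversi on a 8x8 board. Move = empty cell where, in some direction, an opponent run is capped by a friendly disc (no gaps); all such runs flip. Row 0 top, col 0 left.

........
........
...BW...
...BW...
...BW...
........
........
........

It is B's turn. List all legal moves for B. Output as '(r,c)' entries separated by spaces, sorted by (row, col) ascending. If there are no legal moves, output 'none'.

(1,3): no bracket -> illegal
(1,4): no bracket -> illegal
(1,5): flips 1 -> legal
(2,5): flips 2 -> legal
(3,5): flips 1 -> legal
(4,5): flips 2 -> legal
(5,3): no bracket -> illegal
(5,4): no bracket -> illegal
(5,5): flips 1 -> legal

Answer: (1,5) (2,5) (3,5) (4,5) (5,5)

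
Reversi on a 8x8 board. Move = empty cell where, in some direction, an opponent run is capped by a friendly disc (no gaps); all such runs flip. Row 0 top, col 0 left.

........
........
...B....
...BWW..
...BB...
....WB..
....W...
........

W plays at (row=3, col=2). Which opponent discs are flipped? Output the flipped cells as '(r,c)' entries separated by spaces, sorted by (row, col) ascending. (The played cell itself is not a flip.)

Dir NW: first cell '.' (not opp) -> no flip
Dir N: first cell '.' (not opp) -> no flip
Dir NE: opp run (2,3), next='.' -> no flip
Dir W: first cell '.' (not opp) -> no flip
Dir E: opp run (3,3) capped by W -> flip
Dir SW: first cell '.' (not opp) -> no flip
Dir S: first cell '.' (not opp) -> no flip
Dir SE: opp run (4,3) capped by W -> flip

Answer: (3,3) (4,3)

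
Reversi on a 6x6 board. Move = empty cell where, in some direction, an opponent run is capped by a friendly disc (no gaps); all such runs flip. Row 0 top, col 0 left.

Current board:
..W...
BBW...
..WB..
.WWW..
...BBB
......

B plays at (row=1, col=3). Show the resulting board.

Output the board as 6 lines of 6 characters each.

Place B at (1,3); scan 8 dirs for brackets.
Dir NW: opp run (0,2), next=edge -> no flip
Dir N: first cell '.' (not opp) -> no flip
Dir NE: first cell '.' (not opp) -> no flip
Dir W: opp run (1,2) capped by B -> flip
Dir E: first cell '.' (not opp) -> no flip
Dir SW: opp run (2,2) (3,1), next='.' -> no flip
Dir S: first cell 'B' (not opp) -> no flip
Dir SE: first cell '.' (not opp) -> no flip
All flips: (1,2)

Answer: ..W...
BBBB..
..WB..
.WWW..
...BBB
......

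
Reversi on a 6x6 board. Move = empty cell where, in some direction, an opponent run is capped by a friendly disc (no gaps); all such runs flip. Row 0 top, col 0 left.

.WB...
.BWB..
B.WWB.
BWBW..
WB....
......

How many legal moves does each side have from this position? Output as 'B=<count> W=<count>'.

Answer: B=8 W=11

Derivation:
-- B to move --
(0,0): flips 1 -> legal
(0,3): no bracket -> illegal
(1,0): no bracket -> illegal
(1,4): flips 1 -> legal
(2,1): flips 3 -> legal
(3,4): flips 1 -> legal
(4,2): flips 2 -> legal
(4,3): flips 2 -> legal
(4,4): flips 2 -> legal
(5,0): flips 1 -> legal
(5,1): no bracket -> illegal
B mobility = 8
-- W to move --
(0,0): flips 1 -> legal
(0,3): flips 2 -> legal
(0,4): flips 1 -> legal
(1,0): flips 3 -> legal
(1,4): flips 1 -> legal
(1,5): flips 1 -> legal
(2,1): flips 1 -> legal
(2,5): flips 1 -> legal
(3,4): no bracket -> illegal
(3,5): no bracket -> illegal
(4,2): flips 2 -> legal
(4,3): no bracket -> illegal
(5,0): flips 2 -> legal
(5,1): flips 1 -> legal
(5,2): no bracket -> illegal
W mobility = 11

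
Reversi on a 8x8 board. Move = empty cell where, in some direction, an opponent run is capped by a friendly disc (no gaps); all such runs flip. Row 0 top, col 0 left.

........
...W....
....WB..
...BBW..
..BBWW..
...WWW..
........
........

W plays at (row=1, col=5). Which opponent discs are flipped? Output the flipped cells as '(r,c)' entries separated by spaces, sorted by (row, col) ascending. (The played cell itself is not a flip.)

Dir NW: first cell '.' (not opp) -> no flip
Dir N: first cell '.' (not opp) -> no flip
Dir NE: first cell '.' (not opp) -> no flip
Dir W: first cell '.' (not opp) -> no flip
Dir E: first cell '.' (not opp) -> no flip
Dir SW: first cell 'W' (not opp) -> no flip
Dir S: opp run (2,5) capped by W -> flip
Dir SE: first cell '.' (not opp) -> no flip

Answer: (2,5)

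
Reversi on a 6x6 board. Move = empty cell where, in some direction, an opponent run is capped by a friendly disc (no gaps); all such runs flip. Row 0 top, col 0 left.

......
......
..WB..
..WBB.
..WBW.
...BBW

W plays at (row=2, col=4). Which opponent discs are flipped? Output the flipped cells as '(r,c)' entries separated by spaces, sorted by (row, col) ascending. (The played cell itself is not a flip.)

Dir NW: first cell '.' (not opp) -> no flip
Dir N: first cell '.' (not opp) -> no flip
Dir NE: first cell '.' (not opp) -> no flip
Dir W: opp run (2,3) capped by W -> flip
Dir E: first cell '.' (not opp) -> no flip
Dir SW: opp run (3,3) capped by W -> flip
Dir S: opp run (3,4) capped by W -> flip
Dir SE: first cell '.' (not opp) -> no flip

Answer: (2,3) (3,3) (3,4)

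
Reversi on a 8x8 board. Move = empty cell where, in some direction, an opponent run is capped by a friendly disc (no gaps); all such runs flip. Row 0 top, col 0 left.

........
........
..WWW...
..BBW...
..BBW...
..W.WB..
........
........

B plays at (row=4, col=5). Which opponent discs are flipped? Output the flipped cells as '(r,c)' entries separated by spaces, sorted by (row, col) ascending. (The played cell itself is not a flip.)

Answer: (4,4)

Derivation:
Dir NW: opp run (3,4) (2,3), next='.' -> no flip
Dir N: first cell '.' (not opp) -> no flip
Dir NE: first cell '.' (not opp) -> no flip
Dir W: opp run (4,4) capped by B -> flip
Dir E: first cell '.' (not opp) -> no flip
Dir SW: opp run (5,4), next='.' -> no flip
Dir S: first cell 'B' (not opp) -> no flip
Dir SE: first cell '.' (not opp) -> no flip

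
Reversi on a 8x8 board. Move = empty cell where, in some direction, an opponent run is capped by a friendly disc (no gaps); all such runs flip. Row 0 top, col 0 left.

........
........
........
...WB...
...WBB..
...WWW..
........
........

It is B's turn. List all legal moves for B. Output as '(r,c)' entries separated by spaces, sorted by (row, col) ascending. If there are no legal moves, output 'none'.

(2,2): flips 1 -> legal
(2,3): no bracket -> illegal
(2,4): no bracket -> illegal
(3,2): flips 1 -> legal
(4,2): flips 1 -> legal
(4,6): no bracket -> illegal
(5,2): flips 1 -> legal
(5,6): no bracket -> illegal
(6,2): flips 1 -> legal
(6,3): flips 1 -> legal
(6,4): flips 1 -> legal
(6,5): flips 1 -> legal
(6,6): flips 1 -> legal

Answer: (2,2) (3,2) (4,2) (5,2) (6,2) (6,3) (6,4) (6,5) (6,6)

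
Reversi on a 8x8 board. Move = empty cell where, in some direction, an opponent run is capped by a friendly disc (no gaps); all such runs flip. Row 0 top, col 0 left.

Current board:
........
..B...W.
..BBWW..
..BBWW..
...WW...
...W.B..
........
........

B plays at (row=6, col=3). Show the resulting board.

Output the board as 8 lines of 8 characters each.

Answer: ........
..B...W.
..BBWW..
..BBWW..
...BW...
...B.B..
...B....
........

Derivation:
Place B at (6,3); scan 8 dirs for brackets.
Dir NW: first cell '.' (not opp) -> no flip
Dir N: opp run (5,3) (4,3) capped by B -> flip
Dir NE: first cell '.' (not opp) -> no flip
Dir W: first cell '.' (not opp) -> no flip
Dir E: first cell '.' (not opp) -> no flip
Dir SW: first cell '.' (not opp) -> no flip
Dir S: first cell '.' (not opp) -> no flip
Dir SE: first cell '.' (not opp) -> no flip
All flips: (4,3) (5,3)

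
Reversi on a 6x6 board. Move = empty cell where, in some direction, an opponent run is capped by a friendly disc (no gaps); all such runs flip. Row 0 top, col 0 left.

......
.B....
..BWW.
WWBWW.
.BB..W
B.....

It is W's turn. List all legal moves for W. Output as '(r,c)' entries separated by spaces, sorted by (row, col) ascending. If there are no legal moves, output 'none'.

Answer: (0,0) (1,3) (2,1) (5,1) (5,2) (5,3)

Derivation:
(0,0): flips 2 -> legal
(0,1): no bracket -> illegal
(0,2): no bracket -> illegal
(1,0): no bracket -> illegal
(1,2): no bracket -> illegal
(1,3): flips 1 -> legal
(2,0): no bracket -> illegal
(2,1): flips 1 -> legal
(4,0): no bracket -> illegal
(4,3): no bracket -> illegal
(5,1): flips 2 -> legal
(5,2): flips 1 -> legal
(5,3): flips 1 -> legal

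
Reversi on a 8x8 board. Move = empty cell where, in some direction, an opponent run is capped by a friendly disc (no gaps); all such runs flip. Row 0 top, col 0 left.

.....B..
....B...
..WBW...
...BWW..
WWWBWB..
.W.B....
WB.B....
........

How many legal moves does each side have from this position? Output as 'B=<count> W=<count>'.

Answer: B=9 W=10

Derivation:
-- B to move --
(1,1): flips 1 -> legal
(1,2): no bracket -> illegal
(1,3): no bracket -> illegal
(1,5): flips 1 -> legal
(2,1): flips 1 -> legal
(2,5): flips 3 -> legal
(2,6): flips 2 -> legal
(3,0): no bracket -> illegal
(3,1): flips 3 -> legal
(3,2): no bracket -> illegal
(3,6): flips 2 -> legal
(4,6): no bracket -> illegal
(5,0): no bracket -> illegal
(5,2): no bracket -> illegal
(5,4): flips 3 -> legal
(5,5): flips 1 -> legal
(6,2): no bracket -> illegal
(7,0): no bracket -> illegal
(7,1): no bracket -> illegal
B mobility = 9
-- W to move --
(0,3): no bracket -> illegal
(0,4): flips 1 -> legal
(0,6): no bracket -> illegal
(1,2): flips 1 -> legal
(1,3): no bracket -> illegal
(1,5): no bracket -> illegal
(1,6): no bracket -> illegal
(2,5): no bracket -> illegal
(3,2): flips 1 -> legal
(3,6): no bracket -> illegal
(4,6): flips 1 -> legal
(5,0): no bracket -> illegal
(5,2): flips 1 -> legal
(5,4): no bracket -> illegal
(5,5): flips 1 -> legal
(5,6): flips 1 -> legal
(6,2): flips 2 -> legal
(6,4): flips 1 -> legal
(7,0): no bracket -> illegal
(7,1): flips 1 -> legal
(7,2): no bracket -> illegal
(7,3): no bracket -> illegal
(7,4): no bracket -> illegal
W mobility = 10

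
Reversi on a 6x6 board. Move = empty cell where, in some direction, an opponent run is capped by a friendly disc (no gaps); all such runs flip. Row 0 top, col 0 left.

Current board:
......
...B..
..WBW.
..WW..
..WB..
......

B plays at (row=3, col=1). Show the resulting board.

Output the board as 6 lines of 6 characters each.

Answer: ......
...B..
..BBW.
.BWW..
..WB..
......

Derivation:
Place B at (3,1); scan 8 dirs for brackets.
Dir NW: first cell '.' (not opp) -> no flip
Dir N: first cell '.' (not opp) -> no flip
Dir NE: opp run (2,2) capped by B -> flip
Dir W: first cell '.' (not opp) -> no flip
Dir E: opp run (3,2) (3,3), next='.' -> no flip
Dir SW: first cell '.' (not opp) -> no flip
Dir S: first cell '.' (not opp) -> no flip
Dir SE: opp run (4,2), next='.' -> no flip
All flips: (2,2)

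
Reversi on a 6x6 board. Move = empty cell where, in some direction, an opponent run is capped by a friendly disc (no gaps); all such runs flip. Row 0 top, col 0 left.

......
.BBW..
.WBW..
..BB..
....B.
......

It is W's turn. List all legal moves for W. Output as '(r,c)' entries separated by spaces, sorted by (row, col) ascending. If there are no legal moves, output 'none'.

(0,0): no bracket -> illegal
(0,1): flips 2 -> legal
(0,2): no bracket -> illegal
(0,3): flips 1 -> legal
(1,0): flips 2 -> legal
(2,0): no bracket -> illegal
(2,4): no bracket -> illegal
(3,1): flips 1 -> legal
(3,4): no bracket -> illegal
(3,5): no bracket -> illegal
(4,1): flips 1 -> legal
(4,2): no bracket -> illegal
(4,3): flips 2 -> legal
(4,5): no bracket -> illegal
(5,3): no bracket -> illegal
(5,4): no bracket -> illegal
(5,5): no bracket -> illegal

Answer: (0,1) (0,3) (1,0) (3,1) (4,1) (4,3)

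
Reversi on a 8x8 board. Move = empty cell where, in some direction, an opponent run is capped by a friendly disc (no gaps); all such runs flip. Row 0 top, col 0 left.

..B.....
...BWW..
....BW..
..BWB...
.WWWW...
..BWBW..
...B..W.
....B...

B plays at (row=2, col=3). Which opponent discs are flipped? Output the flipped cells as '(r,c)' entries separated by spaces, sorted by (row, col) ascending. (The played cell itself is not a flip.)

Dir NW: first cell '.' (not opp) -> no flip
Dir N: first cell 'B' (not opp) -> no flip
Dir NE: opp run (1,4), next='.' -> no flip
Dir W: first cell '.' (not opp) -> no flip
Dir E: first cell 'B' (not opp) -> no flip
Dir SW: first cell 'B' (not opp) -> no flip
Dir S: opp run (3,3) (4,3) (5,3) capped by B -> flip
Dir SE: first cell 'B' (not opp) -> no flip

Answer: (3,3) (4,3) (5,3)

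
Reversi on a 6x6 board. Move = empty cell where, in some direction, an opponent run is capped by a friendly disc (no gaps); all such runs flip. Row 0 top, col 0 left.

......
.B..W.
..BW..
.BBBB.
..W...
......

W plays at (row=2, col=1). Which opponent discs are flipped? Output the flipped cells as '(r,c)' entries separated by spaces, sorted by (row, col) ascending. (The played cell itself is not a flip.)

Answer: (2,2)

Derivation:
Dir NW: first cell '.' (not opp) -> no flip
Dir N: opp run (1,1), next='.' -> no flip
Dir NE: first cell '.' (not opp) -> no flip
Dir W: first cell '.' (not opp) -> no flip
Dir E: opp run (2,2) capped by W -> flip
Dir SW: first cell '.' (not opp) -> no flip
Dir S: opp run (3,1), next='.' -> no flip
Dir SE: opp run (3,2), next='.' -> no flip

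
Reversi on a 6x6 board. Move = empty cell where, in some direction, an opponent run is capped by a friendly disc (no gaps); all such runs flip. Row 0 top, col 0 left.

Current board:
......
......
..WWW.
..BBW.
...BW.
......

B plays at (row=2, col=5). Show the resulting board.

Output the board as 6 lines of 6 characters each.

Answer: ......
......
..WWWB
..BBB.
...BW.
......

Derivation:
Place B at (2,5); scan 8 dirs for brackets.
Dir NW: first cell '.' (not opp) -> no flip
Dir N: first cell '.' (not opp) -> no flip
Dir NE: edge -> no flip
Dir W: opp run (2,4) (2,3) (2,2), next='.' -> no flip
Dir E: edge -> no flip
Dir SW: opp run (3,4) capped by B -> flip
Dir S: first cell '.' (not opp) -> no flip
Dir SE: edge -> no flip
All flips: (3,4)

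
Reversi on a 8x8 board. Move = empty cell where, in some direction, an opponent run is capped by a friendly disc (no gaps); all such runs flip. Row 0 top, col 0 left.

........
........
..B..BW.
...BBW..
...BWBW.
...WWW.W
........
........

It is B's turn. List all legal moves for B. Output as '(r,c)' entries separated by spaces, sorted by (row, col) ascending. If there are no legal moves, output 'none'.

(1,5): no bracket -> illegal
(1,6): no bracket -> illegal
(1,7): no bracket -> illegal
(2,4): no bracket -> illegal
(2,7): flips 1 -> legal
(3,6): flips 1 -> legal
(3,7): no bracket -> illegal
(4,2): no bracket -> illegal
(4,7): flips 1 -> legal
(5,2): no bracket -> illegal
(5,6): no bracket -> illegal
(6,2): no bracket -> illegal
(6,3): flips 2 -> legal
(6,4): flips 2 -> legal
(6,5): flips 2 -> legal
(6,6): flips 2 -> legal
(6,7): no bracket -> illegal

Answer: (2,7) (3,6) (4,7) (6,3) (6,4) (6,5) (6,6)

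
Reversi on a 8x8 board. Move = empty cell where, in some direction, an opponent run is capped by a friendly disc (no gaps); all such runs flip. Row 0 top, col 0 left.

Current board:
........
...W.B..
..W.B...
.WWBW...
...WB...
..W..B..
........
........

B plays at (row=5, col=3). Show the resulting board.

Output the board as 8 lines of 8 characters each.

Answer: ........
...W.B..
..W.B...
.WWBW...
...BB...
..WB.B..
........
........

Derivation:
Place B at (5,3); scan 8 dirs for brackets.
Dir NW: first cell '.' (not opp) -> no flip
Dir N: opp run (4,3) capped by B -> flip
Dir NE: first cell 'B' (not opp) -> no flip
Dir W: opp run (5,2), next='.' -> no flip
Dir E: first cell '.' (not opp) -> no flip
Dir SW: first cell '.' (not opp) -> no flip
Dir S: first cell '.' (not opp) -> no flip
Dir SE: first cell '.' (not opp) -> no flip
All flips: (4,3)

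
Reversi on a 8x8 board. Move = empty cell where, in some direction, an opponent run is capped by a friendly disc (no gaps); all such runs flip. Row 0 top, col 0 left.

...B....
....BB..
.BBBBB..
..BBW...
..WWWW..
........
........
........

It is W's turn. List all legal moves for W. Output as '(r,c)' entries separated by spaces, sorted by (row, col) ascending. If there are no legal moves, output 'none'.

Answer: (0,4) (0,6) (1,0) (1,1) (1,2) (1,3) (1,6) (3,1)

Derivation:
(0,2): no bracket -> illegal
(0,4): flips 2 -> legal
(0,5): no bracket -> illegal
(0,6): flips 3 -> legal
(1,0): flips 2 -> legal
(1,1): flips 2 -> legal
(1,2): flips 3 -> legal
(1,3): flips 2 -> legal
(1,6): flips 1 -> legal
(2,0): no bracket -> illegal
(2,6): no bracket -> illegal
(3,0): no bracket -> illegal
(3,1): flips 2 -> legal
(3,5): no bracket -> illegal
(3,6): no bracket -> illegal
(4,1): no bracket -> illegal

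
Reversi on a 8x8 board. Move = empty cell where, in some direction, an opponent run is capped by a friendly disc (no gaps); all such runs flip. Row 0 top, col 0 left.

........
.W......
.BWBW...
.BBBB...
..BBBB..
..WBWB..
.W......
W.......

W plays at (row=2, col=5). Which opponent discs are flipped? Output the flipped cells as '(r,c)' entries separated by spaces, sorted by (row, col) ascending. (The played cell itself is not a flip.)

Dir NW: first cell '.' (not opp) -> no flip
Dir N: first cell '.' (not opp) -> no flip
Dir NE: first cell '.' (not opp) -> no flip
Dir W: first cell 'W' (not opp) -> no flip
Dir E: first cell '.' (not opp) -> no flip
Dir SW: opp run (3,4) (4,3) capped by W -> flip
Dir S: first cell '.' (not opp) -> no flip
Dir SE: first cell '.' (not opp) -> no flip

Answer: (3,4) (4,3)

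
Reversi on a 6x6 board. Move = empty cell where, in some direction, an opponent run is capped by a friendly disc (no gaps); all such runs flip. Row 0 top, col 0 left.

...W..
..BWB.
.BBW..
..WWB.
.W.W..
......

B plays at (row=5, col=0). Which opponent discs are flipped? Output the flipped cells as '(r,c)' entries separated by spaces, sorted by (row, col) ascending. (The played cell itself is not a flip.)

Dir NW: edge -> no flip
Dir N: first cell '.' (not opp) -> no flip
Dir NE: opp run (4,1) (3,2) (2,3) capped by B -> flip
Dir W: edge -> no flip
Dir E: first cell '.' (not opp) -> no flip
Dir SW: edge -> no flip
Dir S: edge -> no flip
Dir SE: edge -> no flip

Answer: (2,3) (3,2) (4,1)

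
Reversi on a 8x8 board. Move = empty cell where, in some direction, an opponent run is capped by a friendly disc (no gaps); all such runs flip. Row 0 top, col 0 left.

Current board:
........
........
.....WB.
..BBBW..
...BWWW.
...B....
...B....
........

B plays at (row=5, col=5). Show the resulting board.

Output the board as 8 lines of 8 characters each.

Place B at (5,5); scan 8 dirs for brackets.
Dir NW: opp run (4,4) capped by B -> flip
Dir N: opp run (4,5) (3,5) (2,5), next='.' -> no flip
Dir NE: opp run (4,6), next='.' -> no flip
Dir W: first cell '.' (not opp) -> no flip
Dir E: first cell '.' (not opp) -> no flip
Dir SW: first cell '.' (not opp) -> no flip
Dir S: first cell '.' (not opp) -> no flip
Dir SE: first cell '.' (not opp) -> no flip
All flips: (4,4)

Answer: ........
........
.....WB.
..BBBW..
...BBWW.
...B.B..
...B....
........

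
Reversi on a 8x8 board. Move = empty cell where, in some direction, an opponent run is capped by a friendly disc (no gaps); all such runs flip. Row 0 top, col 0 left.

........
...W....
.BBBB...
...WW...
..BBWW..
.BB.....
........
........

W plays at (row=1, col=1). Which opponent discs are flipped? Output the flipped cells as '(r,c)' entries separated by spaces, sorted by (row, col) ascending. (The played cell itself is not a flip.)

Answer: (2,2)

Derivation:
Dir NW: first cell '.' (not opp) -> no flip
Dir N: first cell '.' (not opp) -> no flip
Dir NE: first cell '.' (not opp) -> no flip
Dir W: first cell '.' (not opp) -> no flip
Dir E: first cell '.' (not opp) -> no flip
Dir SW: first cell '.' (not opp) -> no flip
Dir S: opp run (2,1), next='.' -> no flip
Dir SE: opp run (2,2) capped by W -> flip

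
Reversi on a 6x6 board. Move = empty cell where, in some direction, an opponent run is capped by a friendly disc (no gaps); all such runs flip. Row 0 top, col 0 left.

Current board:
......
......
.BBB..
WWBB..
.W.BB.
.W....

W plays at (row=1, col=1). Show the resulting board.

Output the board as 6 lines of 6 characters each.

Answer: ......
.W....
.WBB..
WWBB..
.W.BB.
.W....

Derivation:
Place W at (1,1); scan 8 dirs for brackets.
Dir NW: first cell '.' (not opp) -> no flip
Dir N: first cell '.' (not opp) -> no flip
Dir NE: first cell '.' (not opp) -> no flip
Dir W: first cell '.' (not opp) -> no flip
Dir E: first cell '.' (not opp) -> no flip
Dir SW: first cell '.' (not opp) -> no flip
Dir S: opp run (2,1) capped by W -> flip
Dir SE: opp run (2,2) (3,3) (4,4), next='.' -> no flip
All flips: (2,1)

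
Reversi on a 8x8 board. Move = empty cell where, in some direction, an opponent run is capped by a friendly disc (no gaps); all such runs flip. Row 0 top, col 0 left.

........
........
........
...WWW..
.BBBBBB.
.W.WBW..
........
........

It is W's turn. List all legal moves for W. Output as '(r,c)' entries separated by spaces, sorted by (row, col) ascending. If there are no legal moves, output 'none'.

Answer: (3,1) (3,7) (5,2) (5,6) (5,7) (6,4)

Derivation:
(3,0): no bracket -> illegal
(3,1): flips 2 -> legal
(3,2): no bracket -> illegal
(3,6): no bracket -> illegal
(3,7): flips 1 -> legal
(4,0): no bracket -> illegal
(4,7): no bracket -> illegal
(5,0): no bracket -> illegal
(5,2): flips 1 -> legal
(5,6): flips 1 -> legal
(5,7): flips 1 -> legal
(6,3): no bracket -> illegal
(6,4): flips 2 -> legal
(6,5): no bracket -> illegal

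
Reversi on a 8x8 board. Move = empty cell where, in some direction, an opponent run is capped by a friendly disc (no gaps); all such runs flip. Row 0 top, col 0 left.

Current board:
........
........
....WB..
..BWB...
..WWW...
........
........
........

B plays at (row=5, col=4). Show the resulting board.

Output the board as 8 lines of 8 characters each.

Answer: ........
........
....WB..
..BWB...
..WBB...
....B...
........
........

Derivation:
Place B at (5,4); scan 8 dirs for brackets.
Dir NW: opp run (4,3) capped by B -> flip
Dir N: opp run (4,4) capped by B -> flip
Dir NE: first cell '.' (not opp) -> no flip
Dir W: first cell '.' (not opp) -> no flip
Dir E: first cell '.' (not opp) -> no flip
Dir SW: first cell '.' (not opp) -> no flip
Dir S: first cell '.' (not opp) -> no flip
Dir SE: first cell '.' (not opp) -> no flip
All flips: (4,3) (4,4)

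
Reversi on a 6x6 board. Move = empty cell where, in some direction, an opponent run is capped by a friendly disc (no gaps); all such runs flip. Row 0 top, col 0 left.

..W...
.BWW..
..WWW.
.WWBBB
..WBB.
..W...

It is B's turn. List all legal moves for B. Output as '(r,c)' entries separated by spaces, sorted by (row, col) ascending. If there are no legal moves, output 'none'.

(0,1): flips 2 -> legal
(0,3): flips 2 -> legal
(0,4): no bracket -> illegal
(1,4): flips 3 -> legal
(1,5): flips 1 -> legal
(2,0): no bracket -> illegal
(2,1): flips 1 -> legal
(2,5): no bracket -> illegal
(3,0): flips 2 -> legal
(4,0): no bracket -> illegal
(4,1): flips 1 -> legal
(5,1): flips 1 -> legal
(5,3): no bracket -> illegal

Answer: (0,1) (0,3) (1,4) (1,5) (2,1) (3,0) (4,1) (5,1)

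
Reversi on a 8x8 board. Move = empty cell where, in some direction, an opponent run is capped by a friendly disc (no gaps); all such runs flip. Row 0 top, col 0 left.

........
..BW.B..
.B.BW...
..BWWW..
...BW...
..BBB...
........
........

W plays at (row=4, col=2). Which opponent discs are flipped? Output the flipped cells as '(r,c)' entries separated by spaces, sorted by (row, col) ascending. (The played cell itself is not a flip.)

Dir NW: first cell '.' (not opp) -> no flip
Dir N: opp run (3,2), next='.' -> no flip
Dir NE: first cell 'W' (not opp) -> no flip
Dir W: first cell '.' (not opp) -> no flip
Dir E: opp run (4,3) capped by W -> flip
Dir SW: first cell '.' (not opp) -> no flip
Dir S: opp run (5,2), next='.' -> no flip
Dir SE: opp run (5,3), next='.' -> no flip

Answer: (4,3)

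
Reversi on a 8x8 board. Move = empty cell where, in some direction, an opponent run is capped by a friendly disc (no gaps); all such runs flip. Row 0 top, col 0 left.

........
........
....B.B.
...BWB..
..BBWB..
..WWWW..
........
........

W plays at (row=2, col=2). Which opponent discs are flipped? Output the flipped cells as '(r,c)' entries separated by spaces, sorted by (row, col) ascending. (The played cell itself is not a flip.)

Dir NW: first cell '.' (not opp) -> no flip
Dir N: first cell '.' (not opp) -> no flip
Dir NE: first cell '.' (not opp) -> no flip
Dir W: first cell '.' (not opp) -> no flip
Dir E: first cell '.' (not opp) -> no flip
Dir SW: first cell '.' (not opp) -> no flip
Dir S: first cell '.' (not opp) -> no flip
Dir SE: opp run (3,3) capped by W -> flip

Answer: (3,3)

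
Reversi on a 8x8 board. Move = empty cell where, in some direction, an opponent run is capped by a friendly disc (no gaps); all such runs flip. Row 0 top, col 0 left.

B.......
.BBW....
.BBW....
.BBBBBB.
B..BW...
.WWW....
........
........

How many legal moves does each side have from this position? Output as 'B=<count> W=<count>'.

Answer: B=10 W=9

Derivation:
-- B to move --
(0,2): no bracket -> illegal
(0,3): flips 2 -> legal
(0,4): flips 1 -> legal
(1,4): flips 2 -> legal
(2,4): flips 1 -> legal
(4,1): no bracket -> illegal
(4,2): no bracket -> illegal
(4,5): flips 1 -> legal
(5,0): no bracket -> illegal
(5,4): flips 1 -> legal
(5,5): flips 1 -> legal
(6,0): no bracket -> illegal
(6,1): flips 1 -> legal
(6,2): flips 3 -> legal
(6,3): flips 1 -> legal
(6,4): no bracket -> illegal
B mobility = 10
-- W to move --
(0,1): flips 1 -> legal
(0,2): no bracket -> illegal
(0,3): no bracket -> illegal
(1,0): flips 2 -> legal
(2,0): flips 2 -> legal
(2,4): flips 1 -> legal
(2,5): flips 2 -> legal
(2,6): flips 1 -> legal
(2,7): no bracket -> illegal
(3,0): no bracket -> illegal
(3,7): no bracket -> illegal
(4,1): flips 1 -> legal
(4,2): flips 1 -> legal
(4,5): flips 1 -> legal
(4,6): no bracket -> illegal
(4,7): no bracket -> illegal
(5,0): no bracket -> illegal
(5,4): no bracket -> illegal
W mobility = 9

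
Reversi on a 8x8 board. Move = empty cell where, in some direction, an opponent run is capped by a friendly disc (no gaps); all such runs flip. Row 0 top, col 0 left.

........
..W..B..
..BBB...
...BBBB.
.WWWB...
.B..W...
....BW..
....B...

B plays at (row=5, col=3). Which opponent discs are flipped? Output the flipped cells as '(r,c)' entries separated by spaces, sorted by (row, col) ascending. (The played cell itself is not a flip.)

Dir NW: opp run (4,2), next='.' -> no flip
Dir N: opp run (4,3) capped by B -> flip
Dir NE: first cell 'B' (not opp) -> no flip
Dir W: first cell '.' (not opp) -> no flip
Dir E: opp run (5,4), next='.' -> no flip
Dir SW: first cell '.' (not opp) -> no flip
Dir S: first cell '.' (not opp) -> no flip
Dir SE: first cell 'B' (not opp) -> no flip

Answer: (4,3)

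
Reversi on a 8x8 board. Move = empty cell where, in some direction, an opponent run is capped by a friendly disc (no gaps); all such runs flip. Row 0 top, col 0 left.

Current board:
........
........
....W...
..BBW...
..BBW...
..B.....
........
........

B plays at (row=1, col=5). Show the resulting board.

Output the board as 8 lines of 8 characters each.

Answer: ........
.....B..
....B...
..BBW...
..BBW...
..B.....
........
........

Derivation:
Place B at (1,5); scan 8 dirs for brackets.
Dir NW: first cell '.' (not opp) -> no flip
Dir N: first cell '.' (not opp) -> no flip
Dir NE: first cell '.' (not opp) -> no flip
Dir W: first cell '.' (not opp) -> no flip
Dir E: first cell '.' (not opp) -> no flip
Dir SW: opp run (2,4) capped by B -> flip
Dir S: first cell '.' (not opp) -> no flip
Dir SE: first cell '.' (not opp) -> no flip
All flips: (2,4)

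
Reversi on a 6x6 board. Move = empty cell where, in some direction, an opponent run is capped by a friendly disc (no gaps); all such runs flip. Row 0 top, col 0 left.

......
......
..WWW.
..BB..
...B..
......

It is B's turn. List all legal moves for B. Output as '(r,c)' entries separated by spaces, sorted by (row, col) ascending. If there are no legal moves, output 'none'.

(1,1): flips 1 -> legal
(1,2): flips 1 -> legal
(1,3): flips 1 -> legal
(1,4): flips 1 -> legal
(1,5): flips 1 -> legal
(2,1): no bracket -> illegal
(2,5): no bracket -> illegal
(3,1): no bracket -> illegal
(3,4): no bracket -> illegal
(3,5): no bracket -> illegal

Answer: (1,1) (1,2) (1,3) (1,4) (1,5)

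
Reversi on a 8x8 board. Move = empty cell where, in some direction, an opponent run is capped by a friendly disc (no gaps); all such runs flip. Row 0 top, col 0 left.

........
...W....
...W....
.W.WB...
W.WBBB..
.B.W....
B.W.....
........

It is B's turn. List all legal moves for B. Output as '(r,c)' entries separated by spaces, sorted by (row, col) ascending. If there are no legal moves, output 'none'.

Answer: (0,3) (1,2) (2,2) (2,4) (3,2) (4,1) (6,3) (7,1) (7,3)

Derivation:
(0,2): no bracket -> illegal
(0,3): flips 3 -> legal
(0,4): no bracket -> illegal
(1,2): flips 1 -> legal
(1,4): no bracket -> illegal
(2,0): no bracket -> illegal
(2,1): no bracket -> illegal
(2,2): flips 1 -> legal
(2,4): flips 2 -> legal
(3,0): no bracket -> illegal
(3,2): flips 1 -> legal
(4,1): flips 1 -> legal
(5,0): no bracket -> illegal
(5,2): no bracket -> illegal
(5,4): no bracket -> illegal
(6,1): no bracket -> illegal
(6,3): flips 1 -> legal
(6,4): no bracket -> illegal
(7,1): flips 2 -> legal
(7,2): no bracket -> illegal
(7,3): flips 1 -> legal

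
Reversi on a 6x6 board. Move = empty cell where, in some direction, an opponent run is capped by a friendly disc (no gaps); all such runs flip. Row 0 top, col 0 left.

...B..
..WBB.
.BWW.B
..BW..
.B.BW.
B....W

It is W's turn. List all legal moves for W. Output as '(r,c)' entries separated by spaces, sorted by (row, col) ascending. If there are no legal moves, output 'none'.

(0,2): no bracket -> illegal
(0,4): flips 1 -> legal
(0,5): flips 1 -> legal
(1,0): no bracket -> illegal
(1,1): no bracket -> illegal
(1,5): flips 2 -> legal
(2,0): flips 1 -> legal
(2,4): no bracket -> illegal
(3,0): flips 1 -> legal
(3,1): flips 1 -> legal
(3,4): no bracket -> illegal
(3,5): no bracket -> illegal
(4,0): no bracket -> illegal
(4,2): flips 2 -> legal
(5,1): no bracket -> illegal
(5,2): no bracket -> illegal
(5,3): flips 1 -> legal
(5,4): no bracket -> illegal

Answer: (0,4) (0,5) (1,5) (2,0) (3,0) (3,1) (4,2) (5,3)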